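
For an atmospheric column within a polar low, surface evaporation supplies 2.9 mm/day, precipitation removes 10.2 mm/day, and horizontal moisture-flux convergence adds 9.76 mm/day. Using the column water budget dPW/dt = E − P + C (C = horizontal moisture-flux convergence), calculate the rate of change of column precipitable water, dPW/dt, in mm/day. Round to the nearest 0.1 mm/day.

dPW/dt ≈ 2.5 mm/day

dPW/dt = E − P + C = 2.9 − 10.2 + (9.76) = 2.5 mm/day.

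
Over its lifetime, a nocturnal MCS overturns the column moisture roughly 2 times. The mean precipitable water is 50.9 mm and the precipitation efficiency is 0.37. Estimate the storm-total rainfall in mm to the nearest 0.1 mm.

Each cycle deposits ε × PW = 0.37 × 50.9 = 18.833 mm.
Over 2 cycles: 2 × 18.833 = 37.7 mm.

rainfall ≈ 37.7 mm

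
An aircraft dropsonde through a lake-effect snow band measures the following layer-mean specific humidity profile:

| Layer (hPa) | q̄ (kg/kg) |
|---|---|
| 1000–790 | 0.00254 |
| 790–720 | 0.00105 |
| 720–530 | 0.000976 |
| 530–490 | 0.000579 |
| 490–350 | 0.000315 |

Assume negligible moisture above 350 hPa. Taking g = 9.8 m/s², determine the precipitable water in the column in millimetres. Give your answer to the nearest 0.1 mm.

PW ≈ 8.8 mm

Precipitable water is the column-integrated vapour mass per unit area: PW = (1/g) Σ q̄ Δp, with q in kg/kg and Δp in Pa (1 kg/m² of water = 1 mm).
Layer 1000–790 hPa: Δp = 210 hPa = 21000 Pa, q̄ = 0.00254 kg/kg → 0.00254 × 21000 / 9.8 = 5.44 mm
Layer 790–720 hPa: Δp = 70 hPa = 7000 Pa, q̄ = 0.00105 kg/kg → 0.00105 × 7000 / 9.8 = 0.75 mm
Layer 720–530 hPa: Δp = 190 hPa = 19000 Pa, q̄ = 0.000976 kg/kg → 0.000976 × 19000 / 9.8 = 1.89 mm
Layer 530–490 hPa: Δp = 40 hPa = 4000 Pa, q̄ = 0.000579 kg/kg → 0.000579 × 4000 / 9.8 = 0.24 mm
Layer 490–350 hPa: Δp = 140 hPa = 14000 Pa, q̄ = 0.000315 kg/kg → 0.000315 × 14000 / 9.8 = 0.45 mm
PW = 5.44 + 0.75 + 1.89 + 0.24 + 0.45 = 8.77 ≈ 8.8 mm.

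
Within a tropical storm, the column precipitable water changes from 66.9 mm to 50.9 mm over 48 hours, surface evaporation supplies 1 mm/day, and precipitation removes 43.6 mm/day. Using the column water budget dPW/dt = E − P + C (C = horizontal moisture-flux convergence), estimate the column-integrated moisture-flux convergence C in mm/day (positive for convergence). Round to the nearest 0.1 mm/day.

dPW/dt = (50.9 − 66.9) mm / (48/24 day) = -8.000 mm/day.
C = dPW/dt − E + P = (-8.000) − 1 + 43.6 = 34.6 mm/day.

C ≈ 34.6 mm/day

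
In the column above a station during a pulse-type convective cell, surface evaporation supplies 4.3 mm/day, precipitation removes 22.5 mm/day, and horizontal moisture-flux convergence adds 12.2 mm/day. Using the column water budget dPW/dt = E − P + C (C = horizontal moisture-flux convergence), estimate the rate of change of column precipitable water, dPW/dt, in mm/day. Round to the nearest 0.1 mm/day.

dPW/dt ≈ -6.0 mm/day

dPW/dt = E − P + C = 4.3 − 22.5 + (12.2) = -6.0 mm/day.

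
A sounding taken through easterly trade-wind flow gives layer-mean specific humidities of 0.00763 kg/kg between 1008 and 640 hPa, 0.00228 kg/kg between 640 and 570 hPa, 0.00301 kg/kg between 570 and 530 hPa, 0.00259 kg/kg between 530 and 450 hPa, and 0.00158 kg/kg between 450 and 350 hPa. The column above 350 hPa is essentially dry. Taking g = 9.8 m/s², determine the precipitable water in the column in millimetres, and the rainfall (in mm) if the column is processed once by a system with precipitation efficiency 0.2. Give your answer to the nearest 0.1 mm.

Precipitable water is the column-integrated vapour mass per unit area: PW = (1/g) Σ q̄ Δp, with q in kg/kg and Δp in Pa (1 kg/m² of water = 1 mm).
Layer 1008–640 hPa: Δp = 368 hPa = 36800 Pa, q̄ = 0.00763 kg/kg → 0.00763 × 36800 / 9.8 = 28.65 mm
Layer 640–570 hPa: Δp = 70 hPa = 7000 Pa, q̄ = 0.00228 kg/kg → 0.00228 × 7000 / 9.8 = 1.63 mm
Layer 570–530 hPa: Δp = 40 hPa = 4000 Pa, q̄ = 0.00301 kg/kg → 0.00301 × 4000 / 9.8 = 1.23 mm
Layer 530–450 hPa: Δp = 80 hPa = 8000 Pa, q̄ = 0.00259 kg/kg → 0.00259 × 8000 / 9.8 = 2.11 mm
Layer 450–350 hPa: Δp = 100 hPa = 10000 Pa, q̄ = 0.00158 kg/kg → 0.00158 × 10000 / 9.8 = 1.61 mm
PW = 28.65 + 1.63 + 1.23 + 2.11 + 1.61 = 35.23 ≈ 35.2 mm.
Rainfall = ε × PW = 0.2 × 35.2 = 7.0 mm.

PW ≈ 35.2 mm; rainfall ≈ 7.0 mm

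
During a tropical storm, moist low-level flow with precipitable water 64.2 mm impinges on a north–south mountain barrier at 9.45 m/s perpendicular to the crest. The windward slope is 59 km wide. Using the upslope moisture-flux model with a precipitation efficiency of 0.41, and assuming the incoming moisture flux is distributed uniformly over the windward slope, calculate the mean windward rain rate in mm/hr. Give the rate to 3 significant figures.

Incoming column moisture flux per unit ridge length: F = V × PW = 9.45 × 64.2 = 606.69 mm·m/s.
Spread over the 59 km slope with efficiency ε = 0.41: R = ε·F/W = 0.41 × 606.69 / 59000 m = 4.216e-03 mm/s.
R = 4.216e-03 × 3600 = 15.2 mm/hr.

R ≈ 15.2 mm/hr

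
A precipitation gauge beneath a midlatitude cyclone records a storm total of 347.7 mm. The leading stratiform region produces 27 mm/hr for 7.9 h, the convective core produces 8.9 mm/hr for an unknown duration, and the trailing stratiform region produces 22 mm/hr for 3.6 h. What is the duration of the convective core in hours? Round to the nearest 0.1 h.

Known phases: 27 × 7.9 + 22 × 3.6 = 213.3 + 79.2 = 292.5 mm.
Remaining depth = 347.7 − 292.5 = 55.2 mm.
Duration = 55.2 / 8.9 = 6.2 h.

duration ≈ 6.2 h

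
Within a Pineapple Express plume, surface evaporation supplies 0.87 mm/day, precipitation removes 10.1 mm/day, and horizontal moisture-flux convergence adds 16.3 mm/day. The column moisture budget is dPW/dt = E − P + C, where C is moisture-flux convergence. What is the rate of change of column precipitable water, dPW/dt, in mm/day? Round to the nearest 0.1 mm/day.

dPW/dt ≈ 7.1 mm/day

dPW/dt = E − P + C = 0.87 − 10.1 + (16.3) = 7.1 mm/day.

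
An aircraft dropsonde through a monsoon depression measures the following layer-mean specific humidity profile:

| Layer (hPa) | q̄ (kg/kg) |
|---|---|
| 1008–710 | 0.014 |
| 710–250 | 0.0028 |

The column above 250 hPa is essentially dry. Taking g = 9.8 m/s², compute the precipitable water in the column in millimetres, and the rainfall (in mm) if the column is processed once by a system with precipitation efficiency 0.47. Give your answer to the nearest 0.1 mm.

PW ≈ 55.7 mm; rainfall ≈ 26.2 mm

Precipitable water is the column-integrated vapour mass per unit area: PW = (1/g) Σ q̄ Δp, with q in kg/kg and Δp in Pa (1 kg/m² of water = 1 mm).
Layer 1008–710 hPa: Δp = 298 hPa = 29800 Pa, q̄ = 0.014 kg/kg → 0.014 × 29800 / 9.8 = 42.57 mm
Layer 710–250 hPa: Δp = 460 hPa = 46000 Pa, q̄ = 0.0028 kg/kg → 0.0028 × 46000 / 9.8 = 13.14 mm
PW = 42.57 + 13.14 = 55.71 ≈ 55.7 mm.
Rainfall = ε × PW = 0.47 × 55.7 = 26.2 mm.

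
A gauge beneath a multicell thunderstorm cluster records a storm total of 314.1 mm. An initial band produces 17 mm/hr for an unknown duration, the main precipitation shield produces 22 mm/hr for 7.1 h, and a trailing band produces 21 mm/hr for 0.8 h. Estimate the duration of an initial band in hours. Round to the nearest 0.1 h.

Known phases: 22 × 7.1 + 21 × 0.8 = 156.2 + 16.8 = 173 mm.
Remaining depth = 314.1 − 173 = 141.1 mm.
Duration = 141.1 / 17 = 8.3 h.

duration ≈ 8.3 h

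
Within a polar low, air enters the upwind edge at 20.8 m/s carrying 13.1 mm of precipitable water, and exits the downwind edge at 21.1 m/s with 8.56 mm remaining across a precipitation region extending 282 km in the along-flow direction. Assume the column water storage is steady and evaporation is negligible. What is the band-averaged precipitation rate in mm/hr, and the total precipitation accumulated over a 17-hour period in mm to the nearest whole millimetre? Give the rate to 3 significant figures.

R ≈ 1.17 mm/hr; total ≈ 20 mm

Column moisture flux per unit crosswind length is F = V × PW.
Inflow: F_in = 20.8 × 13.1 = 272.48 mm·m/s
Outflow: F_out = 21.1 × 8.56 = 180.616 mm·m/s
Steady-state rate R = (F_in − F_out)/L = (272.48 − 180.616) / 282000 m = 3.258e-04 mm/s.
R = 3.258e-04 × 3600 = 1.17 mm/hr.
Over 17 h: total = 1.17 × 17 = 19.89 ≈ 20 mm.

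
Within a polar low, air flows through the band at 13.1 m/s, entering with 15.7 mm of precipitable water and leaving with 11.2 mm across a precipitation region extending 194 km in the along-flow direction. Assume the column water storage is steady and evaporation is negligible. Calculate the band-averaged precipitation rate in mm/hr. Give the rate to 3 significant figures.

R ≈ 1.09 mm/hr

Column moisture flux per unit crosswind length is F = V × PW.
Inflow: F_in = 13.1 × 15.7 = 205.67 mm·m/s
Outflow: F_out = 13.1 × 11.2 = 146.72 mm·m/s
Steady-state rate R = (F_in − F_out)/L = (205.67 − 146.72) / 194000 m = 3.039e-04 mm/s.
R = 3.039e-04 × 3600 = 1.09 mm/hr.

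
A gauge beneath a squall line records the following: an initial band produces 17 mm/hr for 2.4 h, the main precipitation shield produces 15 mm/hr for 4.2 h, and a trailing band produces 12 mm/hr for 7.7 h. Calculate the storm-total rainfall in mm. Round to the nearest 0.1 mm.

Total = Σ Rᵢ Δtᵢ = 17 × 2.4 + 15 × 4.2 + 12 × 7.7
      = 40.8 + 63 + 92.4 = 196.2 mm.

total ≈ 196.2 mm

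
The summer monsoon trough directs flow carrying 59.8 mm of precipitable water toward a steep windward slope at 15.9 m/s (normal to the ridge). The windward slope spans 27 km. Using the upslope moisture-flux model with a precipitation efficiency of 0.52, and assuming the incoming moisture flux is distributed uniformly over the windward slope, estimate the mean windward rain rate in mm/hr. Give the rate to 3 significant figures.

R ≈ 65.9 mm/hr

Incoming column moisture flux per unit ridge length: F = V × PW = 15.9 × 59.8 = 950.82 mm·m/s.
Spread over the 27 km slope with efficiency ε = 0.52: R = ε·F/W = 0.52 × 950.82 / 27000 m = 1.831e-02 mm/s.
R = 1.831e-02 × 3600 = 65.9 mm/hr.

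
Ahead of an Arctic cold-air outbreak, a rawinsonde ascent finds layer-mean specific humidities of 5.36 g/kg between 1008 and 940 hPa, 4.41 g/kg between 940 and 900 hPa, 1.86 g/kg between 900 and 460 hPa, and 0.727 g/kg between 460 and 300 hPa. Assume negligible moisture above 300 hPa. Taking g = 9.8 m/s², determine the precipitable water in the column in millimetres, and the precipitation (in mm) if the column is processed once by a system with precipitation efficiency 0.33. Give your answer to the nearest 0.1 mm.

Precipitable water is the column-integrated vapour mass per unit area: PW = (1/g) Σ q̄ Δp, with q in kg/kg and Δp in Pa (1 kg/m² of water = 1 mm).
Layer 1008–940 hPa: Δp = 68 hPa = 6800 Pa, q̄ = 0.00536 kg/kg → 0.00536 × 6800 / 9.8 = 3.72 mm
Layer 940–900 hPa: Δp = 40 hPa = 4000 Pa, q̄ = 0.00441 kg/kg → 0.00441 × 4000 / 9.8 = 1.80 mm
Layer 900–460 hPa: Δp = 440 hPa = 44000 Pa, q̄ = 0.00186 kg/kg → 0.00186 × 44000 / 9.8 = 8.35 mm
Layer 460–300 hPa: Δp = 160 hPa = 16000 Pa, q̄ = 0.000727 kg/kg → 0.000727 × 16000 / 9.8 = 1.19 mm
PW = 3.72 + 1.80 + 8.35 + 1.19 = 15.06 ≈ 15.1 mm.
Precipitation = ε × PW = 0.33 × 15.1 = 5.0 mm.

PW ≈ 15.1 mm; precipitation ≈ 5.0 mm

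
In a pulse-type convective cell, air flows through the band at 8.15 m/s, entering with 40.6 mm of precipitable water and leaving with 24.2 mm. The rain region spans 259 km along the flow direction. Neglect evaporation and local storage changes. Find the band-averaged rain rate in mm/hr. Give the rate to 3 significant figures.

Column moisture flux per unit crosswind length is F = V × PW.
Inflow: F_in = 8.15 × 40.6 = 330.89 mm·m/s
Outflow: F_out = 8.15 × 24.2 = 197.23 mm·m/s
Steady-state rate R = (F_in − F_out)/L = (330.89 − 197.23) / 259000 m = 5.161e-04 mm/s.
R = 5.161e-04 × 3600 = 1.86 mm/hr.

R ≈ 1.86 mm/hr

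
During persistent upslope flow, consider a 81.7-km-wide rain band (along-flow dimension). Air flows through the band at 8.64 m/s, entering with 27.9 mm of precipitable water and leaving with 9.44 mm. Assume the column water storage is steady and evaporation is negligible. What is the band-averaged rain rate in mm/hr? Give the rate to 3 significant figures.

R ≈ 7.03 mm/hr

Column moisture flux per unit crosswind length is F = V × PW.
Inflow: F_in = 8.64 × 27.9 = 241.056 mm·m/s
Outflow: F_out = 8.64 × 9.44 = 81.5616 mm·m/s
Steady-state rate R = (F_in − F_out)/L = (241.056 − 81.5616) / 81700 m = 1.952e-03 mm/s.
R = 1.952e-03 × 3600 = 7.03 mm/hr.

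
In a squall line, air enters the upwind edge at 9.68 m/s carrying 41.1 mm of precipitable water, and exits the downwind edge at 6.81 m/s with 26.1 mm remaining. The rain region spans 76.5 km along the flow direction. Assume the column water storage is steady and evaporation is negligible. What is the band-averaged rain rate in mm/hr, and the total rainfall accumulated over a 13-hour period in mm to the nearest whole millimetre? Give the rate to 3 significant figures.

Column moisture flux per unit crosswind length is F = V × PW.
Inflow: F_in = 9.68 × 41.1 = 397.848 mm·m/s
Outflow: F_out = 6.81 × 26.1 = 177.741 mm·m/s
Steady-state rate R = (F_in − F_out)/L = (397.848 − 177.741) / 76500 m = 2.877e-03 mm/s.
R = 2.877e-03 × 3600 = 10.4 mm/hr.
Over 13 h: total = 10.4 × 13 = 135.2 ≈ 135 mm.

R ≈ 10.4 mm/hr; total ≈ 135 mm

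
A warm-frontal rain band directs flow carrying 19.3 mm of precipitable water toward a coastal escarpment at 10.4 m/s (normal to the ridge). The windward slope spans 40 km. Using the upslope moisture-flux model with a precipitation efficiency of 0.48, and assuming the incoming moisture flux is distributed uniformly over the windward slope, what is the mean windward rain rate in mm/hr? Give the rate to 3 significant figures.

R ≈ 8.67 mm/hr

Incoming column moisture flux per unit ridge length: F = V × PW = 10.4 × 19.3 = 200.72 mm·m/s.
Spread over the 40 km slope with efficiency ε = 0.48: R = ε·F/W = 0.48 × 200.72 / 40000 m = 2.409e-03 mm/s.
R = 2.409e-03 × 3600 = 8.67 mm/hr.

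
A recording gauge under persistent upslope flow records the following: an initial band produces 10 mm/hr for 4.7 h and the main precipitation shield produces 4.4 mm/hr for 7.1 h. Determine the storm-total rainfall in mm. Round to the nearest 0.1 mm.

total ≈ 78.2 mm

Total = Σ Rᵢ Δtᵢ = 10 × 4.7 + 4.4 × 7.1
      = 47 + 31.24 = 78.2 mm.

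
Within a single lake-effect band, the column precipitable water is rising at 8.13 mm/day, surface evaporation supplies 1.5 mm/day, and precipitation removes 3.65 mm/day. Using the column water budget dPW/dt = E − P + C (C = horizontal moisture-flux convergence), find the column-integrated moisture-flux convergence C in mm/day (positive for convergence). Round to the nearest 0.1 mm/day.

dPW/dt = +8.13 mm/day.
C = dPW/dt − E + P = (+8.13) − 1.5 + 3.65 = 10.3 mm/day.

C ≈ 10.3 mm/day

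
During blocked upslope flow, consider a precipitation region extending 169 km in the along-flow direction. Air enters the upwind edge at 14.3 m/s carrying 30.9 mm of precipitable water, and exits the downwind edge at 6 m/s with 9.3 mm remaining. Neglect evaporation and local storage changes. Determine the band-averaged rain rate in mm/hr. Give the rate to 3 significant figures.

Column moisture flux per unit crosswind length is F = V × PW.
Inflow: F_in = 14.3 × 30.9 = 441.87 mm·m/s
Outflow: F_out = 6 × 9.3 = 55.8 mm·m/s
Steady-state rate R = (F_in − F_out)/L = (441.87 − 55.8) / 169000 m = 2.284e-03 mm/s.
R = 2.284e-03 × 3600 = 8.22 mm/hr.

R ≈ 8.22 mm/hr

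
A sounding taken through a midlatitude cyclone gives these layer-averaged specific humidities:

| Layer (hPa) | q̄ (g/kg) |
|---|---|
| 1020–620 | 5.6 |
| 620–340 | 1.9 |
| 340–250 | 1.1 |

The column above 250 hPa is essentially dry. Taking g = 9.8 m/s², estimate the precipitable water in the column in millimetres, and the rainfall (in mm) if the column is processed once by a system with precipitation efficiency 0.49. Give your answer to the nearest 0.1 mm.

Precipitable water is the column-integrated vapour mass per unit area: PW = (1/g) Σ q̄ Δp, with q in kg/kg and Δp in Pa (1 kg/m² of water = 1 mm).
Layer 1020–620 hPa: Δp = 400 hPa = 40000 Pa, q̄ = 0.0056 kg/kg → 0.0056 × 40000 / 9.8 = 22.86 mm
Layer 620–340 hPa: Δp = 280 hPa = 28000 Pa, q̄ = 0.0019 kg/kg → 0.0019 × 28000 / 9.8 = 5.43 mm
Layer 340–250 hPa: Δp = 90 hPa = 9000 Pa, q̄ = 0.0011 kg/kg → 0.0011 × 9000 / 9.8 = 1.01 mm
PW = 22.86 + 5.43 + 1.01 = 29.30 ≈ 29.3 mm.
Rainfall = ε × PW = 0.49 × 29.3 = 14.4 mm.

PW ≈ 29.3 mm; rainfall ≈ 14.4 mm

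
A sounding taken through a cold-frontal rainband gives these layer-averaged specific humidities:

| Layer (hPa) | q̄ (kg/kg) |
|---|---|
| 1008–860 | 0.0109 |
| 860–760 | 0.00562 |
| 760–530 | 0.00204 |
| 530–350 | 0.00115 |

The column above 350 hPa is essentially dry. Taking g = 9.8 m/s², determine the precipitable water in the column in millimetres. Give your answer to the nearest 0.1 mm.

PW ≈ 29.1 mm

Precipitable water is the column-integrated vapour mass per unit area: PW = (1/g) Σ q̄ Δp, with q in kg/kg and Δp in Pa (1 kg/m² of water = 1 mm).
Layer 1008–860 hPa: Δp = 148 hPa = 14800 Pa, q̄ = 0.0109 kg/kg → 0.0109 × 14800 / 9.8 = 16.46 mm
Layer 860–760 hPa: Δp = 100 hPa = 10000 Pa, q̄ = 0.00562 kg/kg → 0.00562 × 10000 / 9.8 = 5.73 mm
Layer 760–530 hPa: Δp = 230 hPa = 23000 Pa, q̄ = 0.00204 kg/kg → 0.00204 × 23000 / 9.8 = 4.79 mm
Layer 530–350 hPa: Δp = 180 hPa = 18000 Pa, q̄ = 0.00115 kg/kg → 0.00115 × 18000 / 9.8 = 2.11 mm
PW = 16.46 + 5.73 + 4.79 + 2.11 = 29.09 ≈ 29.1 mm.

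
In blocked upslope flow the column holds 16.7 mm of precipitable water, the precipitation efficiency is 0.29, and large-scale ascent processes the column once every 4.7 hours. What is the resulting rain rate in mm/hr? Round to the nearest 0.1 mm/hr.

R ≈ 1.0 mm/hr

Each overturning extracts ε × PW = 0.29 × 16.7 = 4.843 mm.
Rate = ε·PW / τ = 4.843 / 4.7 h = 1.0 mm/hr.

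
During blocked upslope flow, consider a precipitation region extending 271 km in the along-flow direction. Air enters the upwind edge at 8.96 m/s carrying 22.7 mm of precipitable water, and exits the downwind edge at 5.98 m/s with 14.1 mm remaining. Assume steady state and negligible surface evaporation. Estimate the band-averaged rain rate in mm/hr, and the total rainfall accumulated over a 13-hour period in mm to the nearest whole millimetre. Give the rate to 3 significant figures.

Column moisture flux per unit crosswind length is F = V × PW.
Inflow: F_in = 8.96 × 22.7 = 203.392 mm·m/s
Outflow: F_out = 5.98 × 14.1 = 84.318 mm·m/s
Steady-state rate R = (F_in − F_out)/L = (203.392 − 84.318) / 271000 m = 4.394e-04 mm/s.
R = 4.394e-04 × 3600 = 1.58 mm/hr.
Over 13 h: total = 1.58 × 13 = 20.54 ≈ 21 mm.

R ≈ 1.58 mm/hr; total ≈ 21 mm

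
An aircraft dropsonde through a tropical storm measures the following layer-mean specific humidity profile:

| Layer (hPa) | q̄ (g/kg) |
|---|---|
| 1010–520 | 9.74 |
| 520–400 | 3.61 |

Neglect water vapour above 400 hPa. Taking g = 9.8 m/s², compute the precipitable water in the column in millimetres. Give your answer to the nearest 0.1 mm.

PW ≈ 53.1 mm

Precipitable water is the column-integrated vapour mass per unit area: PW = (1/g) Σ q̄ Δp, with q in kg/kg and Δp in Pa (1 kg/m² of water = 1 mm).
Layer 1010–520 hPa: Δp = 490 hPa = 49000 Pa, q̄ = 0.00974 kg/kg → 0.00974 × 49000 / 9.8 = 48.70 mm
Layer 520–400 hPa: Δp = 120 hPa = 12000 Pa, q̄ = 0.00361 kg/kg → 0.00361 × 12000 / 9.8 = 4.42 mm
PW = 48.70 + 4.42 = 53.12 ≈ 53.1 mm.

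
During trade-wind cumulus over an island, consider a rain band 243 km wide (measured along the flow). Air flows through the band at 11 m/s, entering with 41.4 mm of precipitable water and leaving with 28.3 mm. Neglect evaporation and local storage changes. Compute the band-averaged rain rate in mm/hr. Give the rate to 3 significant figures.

Column moisture flux per unit crosswind length is F = V × PW.
Inflow: F_in = 11 × 41.4 = 455.4 mm·m/s
Outflow: F_out = 11 × 28.3 = 311.3 mm·m/s
Steady-state rate R = (F_in − F_out)/L = (455.4 − 311.3) / 243000 m = 5.930e-04 mm/s.
R = 5.930e-04 × 3600 = 2.13 mm/hr.

R ≈ 2.13 mm/hr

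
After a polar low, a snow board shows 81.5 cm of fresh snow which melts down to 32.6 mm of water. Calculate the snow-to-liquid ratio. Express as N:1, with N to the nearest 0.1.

ratio ≈ 25.0

Ratio = snow depth / SWE = 815 mm / 32.6 mm = 25.0, i.e. 25.0:1.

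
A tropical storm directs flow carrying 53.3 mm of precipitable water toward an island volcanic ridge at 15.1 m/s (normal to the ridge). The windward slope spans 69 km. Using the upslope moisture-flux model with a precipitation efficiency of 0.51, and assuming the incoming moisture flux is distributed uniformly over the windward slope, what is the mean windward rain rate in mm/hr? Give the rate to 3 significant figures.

R ≈ 21.4 mm/hr

Incoming column moisture flux per unit ridge length: F = V × PW = 15.1 × 53.3 = 804.83 mm·m/s.
Spread over the 69 km slope with efficiency ε = 0.51: R = ε·F/W = 0.51 × 804.83 / 69000 m = 5.949e-03 mm/s.
R = 5.949e-03 × 3600 = 21.4 mm/hr.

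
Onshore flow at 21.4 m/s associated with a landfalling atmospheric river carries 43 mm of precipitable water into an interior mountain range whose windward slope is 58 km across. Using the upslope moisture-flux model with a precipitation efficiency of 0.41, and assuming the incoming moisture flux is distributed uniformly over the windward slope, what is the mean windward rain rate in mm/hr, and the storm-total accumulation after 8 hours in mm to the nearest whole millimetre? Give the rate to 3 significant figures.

Incoming column moisture flux per unit ridge length: F = V × PW = 21.4 × 43 = 920.2 mm·m/s.
Spread over the 58 km slope with efficiency ε = 0.41: R = ε·F/W = 0.41 × 920.2 / 58000 m = 6.505e-03 mm/s.
R = 6.505e-03 × 3600 = 23.4 mm/hr.
Over 8 h: total = 23.4 × 8 = 187.2 ≈ 187 mm.

R ≈ 23.4 mm/hr; total ≈ 187 mm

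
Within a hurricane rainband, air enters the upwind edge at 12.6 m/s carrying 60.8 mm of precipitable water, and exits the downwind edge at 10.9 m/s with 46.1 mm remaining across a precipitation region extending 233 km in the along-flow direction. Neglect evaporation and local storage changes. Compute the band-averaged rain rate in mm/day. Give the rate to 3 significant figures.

R ≈ 97.7 mm/day

Column moisture flux per unit crosswind length is F = V × PW.
Inflow: F_in = 12.6 × 60.8 = 766.08 mm·m/s
Outflow: F_out = 10.9 × 46.1 = 502.49 mm·m/s
Steady-state rate R = (F_in − F_out)/L = (766.08 − 502.49) / 233000 m = 1.131e-03 mm/s.
R = 1.131e-03 × 3600 × 24 = 97.7 mm/day.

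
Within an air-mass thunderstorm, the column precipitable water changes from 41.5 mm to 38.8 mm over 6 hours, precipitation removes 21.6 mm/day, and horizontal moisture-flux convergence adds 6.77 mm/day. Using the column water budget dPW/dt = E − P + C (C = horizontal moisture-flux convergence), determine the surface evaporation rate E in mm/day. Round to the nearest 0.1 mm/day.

dPW/dt = (38.8 − 41.5) mm / (6/24 day) = -10.800 mm/day.
E = dPW/dt + P − C = (-10.800) + 21.6 − (6.77) = 4.0 mm/day.

E ≈ 4.0 mm/day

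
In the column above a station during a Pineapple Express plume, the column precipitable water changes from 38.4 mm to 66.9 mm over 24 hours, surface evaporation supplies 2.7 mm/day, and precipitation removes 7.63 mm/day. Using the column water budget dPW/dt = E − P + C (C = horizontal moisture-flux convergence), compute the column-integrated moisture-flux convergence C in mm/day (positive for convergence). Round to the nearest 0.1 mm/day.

dPW/dt = (66.9 − 38.4) mm / (24/24 day) = +28.500 mm/day.
C = dPW/dt − E + P = (+28.500) − 2.7 + 7.63 = 33.4 mm/day.

C ≈ 33.4 mm/day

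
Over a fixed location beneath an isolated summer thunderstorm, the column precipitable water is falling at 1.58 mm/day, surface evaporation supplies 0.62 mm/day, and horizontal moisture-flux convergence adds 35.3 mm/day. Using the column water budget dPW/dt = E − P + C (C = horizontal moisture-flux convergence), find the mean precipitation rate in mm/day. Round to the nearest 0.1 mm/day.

dPW/dt = -1.58 mm/day.
P = E + C − dPW/dt = 0.62 + (35.3) − (-1.58) = 37.5 mm/day.

P ≈ 37.5 mm/day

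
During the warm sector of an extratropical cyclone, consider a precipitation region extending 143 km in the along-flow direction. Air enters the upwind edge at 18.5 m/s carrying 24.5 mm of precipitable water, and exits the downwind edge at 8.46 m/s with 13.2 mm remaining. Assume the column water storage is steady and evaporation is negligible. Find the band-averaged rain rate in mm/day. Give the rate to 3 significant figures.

Column moisture flux per unit crosswind length is F = V × PW.
Inflow: F_in = 18.5 × 24.5 = 453.25 mm·m/s
Outflow: F_out = 8.46 × 13.2 = 111.672 mm·m/s
Steady-state rate R = (F_in − F_out)/L = (453.25 − 111.672) / 143000 m = 2.389e-03 mm/s.
R = 2.389e-03 × 3600 × 24 = 206 mm/day.

R ≈ 206 mm/day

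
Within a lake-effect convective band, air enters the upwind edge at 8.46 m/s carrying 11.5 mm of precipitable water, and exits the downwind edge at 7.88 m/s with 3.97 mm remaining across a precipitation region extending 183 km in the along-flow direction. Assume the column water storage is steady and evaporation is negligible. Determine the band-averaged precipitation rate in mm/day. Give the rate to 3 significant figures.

R ≈ 31.2 mm/day

Column moisture flux per unit crosswind length is F = V × PW.
Inflow: F_in = 8.46 × 11.5 = 97.29 mm·m/s
Outflow: F_out = 7.88 × 3.97 = 31.2836 mm·m/s
Steady-state rate R = (F_in − F_out)/L = (97.29 − 31.2836) / 183000 m = 3.607e-04 mm/s.
R = 3.607e-04 × 3600 × 24 = 31.2 mm/day.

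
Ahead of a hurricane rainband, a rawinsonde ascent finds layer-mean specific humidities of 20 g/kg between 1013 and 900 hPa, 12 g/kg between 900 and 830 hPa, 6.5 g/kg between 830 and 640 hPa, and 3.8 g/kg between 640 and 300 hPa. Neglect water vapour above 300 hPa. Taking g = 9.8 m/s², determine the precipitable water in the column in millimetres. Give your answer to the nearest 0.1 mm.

Precipitable water is the column-integrated vapour mass per unit area: PW = (1/g) Σ q̄ Δp, with q in kg/kg and Δp in Pa (1 kg/m² of water = 1 mm).
Layer 1013–900 hPa: Δp = 113 hPa = 11300 Pa, q̄ = 0.02 kg/kg → 0.02 × 11300 / 9.8 = 23.06 mm
Layer 900–830 hPa: Δp = 70 hPa = 7000 Pa, q̄ = 0.012 kg/kg → 0.012 × 7000 / 9.8 = 8.57 mm
Layer 830–640 hPa: Δp = 190 hPa = 19000 Pa, q̄ = 0.0065 kg/kg → 0.0065 × 19000 / 9.8 = 12.60 mm
Layer 640–300 hPa: Δp = 340 hPa = 34000 Pa, q̄ = 0.0038 kg/kg → 0.0038 × 34000 / 9.8 = 13.18 mm
PW = 23.06 + 8.57 + 12.60 + 13.18 = 57.41 ≈ 57.4 mm.

PW ≈ 57.4 mm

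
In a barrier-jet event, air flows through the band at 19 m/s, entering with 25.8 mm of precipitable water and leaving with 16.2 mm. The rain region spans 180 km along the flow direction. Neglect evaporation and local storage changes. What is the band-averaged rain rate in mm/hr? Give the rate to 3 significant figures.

Column moisture flux per unit crosswind length is F = V × PW.
Inflow: F_in = 19 × 25.8 = 490.2 mm·m/s
Outflow: F_out = 19 × 16.2 = 307.8 mm·m/s
Steady-state rate R = (F_in − F_out)/L = (490.2 − 307.8) / 180000 m = 1.013e-03 mm/s.
R = 1.013e-03 × 3600 = 3.65 mm/hr.

R ≈ 3.65 mm/hr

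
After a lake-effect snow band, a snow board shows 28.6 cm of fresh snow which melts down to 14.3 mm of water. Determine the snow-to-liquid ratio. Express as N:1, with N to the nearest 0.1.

Ratio = snow depth / SWE = 286 mm / 14.3 mm = 20.0, i.e. 20.0:1.

ratio ≈ 20.0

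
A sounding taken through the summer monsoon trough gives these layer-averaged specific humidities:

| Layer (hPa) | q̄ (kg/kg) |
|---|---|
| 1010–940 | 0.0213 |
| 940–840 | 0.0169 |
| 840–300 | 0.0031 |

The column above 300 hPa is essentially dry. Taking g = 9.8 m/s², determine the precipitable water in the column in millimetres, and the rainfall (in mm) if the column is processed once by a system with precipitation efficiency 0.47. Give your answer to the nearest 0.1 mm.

Precipitable water is the column-integrated vapour mass per unit area: PW = (1/g) Σ q̄ Δp, with q in kg/kg and Δp in Pa (1 kg/m² of water = 1 mm).
Layer 1010–940 hPa: Δp = 70 hPa = 7000 Pa, q̄ = 0.0213 kg/kg → 0.0213 × 7000 / 9.8 = 15.21 mm
Layer 940–840 hPa: Δp = 100 hPa = 10000 Pa, q̄ = 0.0169 kg/kg → 0.0169 × 10000 / 9.8 = 17.24 mm
Layer 840–300 hPa: Δp = 540 hPa = 54000 Pa, q̄ = 0.0031 kg/kg → 0.0031 × 54000 / 9.8 = 17.08 mm
PW = 15.21 + 17.24 + 17.08 = 49.53 ≈ 49.5 mm.
Rainfall = ε × PW = 0.47 × 49.5 = 23.3 mm.

PW ≈ 49.5 mm; rainfall ≈ 23.3 mm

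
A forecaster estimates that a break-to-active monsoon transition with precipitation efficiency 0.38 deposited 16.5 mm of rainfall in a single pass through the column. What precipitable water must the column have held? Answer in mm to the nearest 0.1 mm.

PW ≈ 43.4 mm

PW = rainfall / ε = 16.5 / 0.38 = 43.4 mm.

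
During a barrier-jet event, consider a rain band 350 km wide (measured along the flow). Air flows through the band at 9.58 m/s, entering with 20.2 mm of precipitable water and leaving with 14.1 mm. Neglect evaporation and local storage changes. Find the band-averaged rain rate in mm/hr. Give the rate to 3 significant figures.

Column moisture flux per unit crosswind length is F = V × PW.
Inflow: F_in = 9.58 × 20.2 = 193.516 mm·m/s
Outflow: F_out = 9.58 × 14.1 = 135.078 mm·m/s
Steady-state rate R = (F_in − F_out)/L = (193.516 − 135.078) / 350000 m = 1.670e-04 mm/s.
R = 1.670e-04 × 3600 = 0.601 mm/hr.

R ≈ 0.601 mm/hr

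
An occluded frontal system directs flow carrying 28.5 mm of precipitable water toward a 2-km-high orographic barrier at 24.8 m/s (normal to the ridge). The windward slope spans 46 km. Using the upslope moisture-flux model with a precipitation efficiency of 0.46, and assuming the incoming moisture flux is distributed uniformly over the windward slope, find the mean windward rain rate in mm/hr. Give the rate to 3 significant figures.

Incoming column moisture flux per unit ridge length: F = V × PW = 24.8 × 28.5 = 706.8 mm·m/s.
Spread over the 46 km slope with efficiency ε = 0.46: R = ε·F/W = 0.46 × 706.8 / 46000 m = 7.068e-03 mm/s.
R = 7.068e-03 × 3600 = 25.4 mm/hr.

R ≈ 25.4 mm/hr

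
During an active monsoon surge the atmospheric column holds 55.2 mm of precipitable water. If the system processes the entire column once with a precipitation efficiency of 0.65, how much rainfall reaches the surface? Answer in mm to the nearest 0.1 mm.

Rainfall = ε × PW = 0.65 × 55.2 = 35.9 mm.

rainfall ≈ 35.9 mm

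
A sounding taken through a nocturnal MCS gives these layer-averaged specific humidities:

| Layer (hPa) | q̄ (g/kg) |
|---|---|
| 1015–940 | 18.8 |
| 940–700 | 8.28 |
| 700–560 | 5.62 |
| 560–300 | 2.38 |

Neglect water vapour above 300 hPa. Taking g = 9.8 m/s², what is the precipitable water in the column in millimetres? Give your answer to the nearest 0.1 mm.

PW ≈ 49.0 mm

Precipitable water is the column-integrated vapour mass per unit area: PW = (1/g) Σ q̄ Δp, with q in kg/kg and Δp in Pa (1 kg/m² of water = 1 mm).
Layer 1015–940 hPa: Δp = 75 hPa = 7500 Pa, q̄ = 0.0188 kg/kg → 0.0188 × 7500 / 9.8 = 14.39 mm
Layer 940–700 hPa: Δp = 240 hPa = 24000 Pa, q̄ = 0.00828 kg/kg → 0.00828 × 24000 / 9.8 = 20.28 mm
Layer 700–560 hPa: Δp = 140 hPa = 14000 Pa, q̄ = 0.00562 kg/kg → 0.00562 × 14000 / 9.8 = 8.03 mm
Layer 560–300 hPa: Δp = 260 hPa = 26000 Pa, q̄ = 0.00238 kg/kg → 0.00238 × 26000 / 9.8 = 6.31 mm
PW = 14.39 + 20.28 + 8.03 + 6.31 = 49.01 ≈ 49.0 mm.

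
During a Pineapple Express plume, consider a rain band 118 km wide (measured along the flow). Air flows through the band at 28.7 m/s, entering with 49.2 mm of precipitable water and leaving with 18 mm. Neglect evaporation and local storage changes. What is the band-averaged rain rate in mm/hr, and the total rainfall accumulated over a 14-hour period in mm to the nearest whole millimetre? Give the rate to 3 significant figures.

Column moisture flux per unit crosswind length is F = V × PW.
Inflow: F_in = 28.7 × 49.2 = 1412.04 mm·m/s
Outflow: F_out = 28.7 × 18 = 516.6 mm·m/s
Steady-state rate R = (F_in − F_out)/L = (1412.04 − 516.6) / 118000 m = 7.588e-03 mm/s.
R = 7.588e-03 × 3600 = 27.3 mm/hr.
Over 14 h: total = 27.3 × 14 = 382.2 ≈ 382 mm.

R ≈ 27.3 mm/hr; total ≈ 382 mm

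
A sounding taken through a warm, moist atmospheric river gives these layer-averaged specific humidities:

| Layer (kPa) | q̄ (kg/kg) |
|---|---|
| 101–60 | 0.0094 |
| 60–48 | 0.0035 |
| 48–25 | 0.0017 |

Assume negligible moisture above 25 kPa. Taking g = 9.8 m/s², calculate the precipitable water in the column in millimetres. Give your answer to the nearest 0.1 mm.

PW ≈ 47.6 mm

Precipitable water is the column-integrated vapour mass per unit area: PW = (1/g) Σ q̄ Δp, with q in kg/kg and Δp in Pa (1 kg/m² of water = 1 mm).
Layer 101–60 kPa: Δp = 410 hPa = 41000 Pa, q̄ = 0.0094 kg/kg → 0.0094 × 41000 / 9.8 = 39.33 mm
Layer 60–48 kPa: Δp = 120 hPa = 12000 Pa, q̄ = 0.0035 kg/kg → 0.0035 × 12000 / 9.8 = 4.29 mm
Layer 48–25 kPa: Δp = 230 hPa = 23000 Pa, q̄ = 0.0017 kg/kg → 0.0017 × 23000 / 9.8 = 3.99 mm
PW = 39.33 + 4.29 + 3.99 = 47.61 ≈ 47.6 mm.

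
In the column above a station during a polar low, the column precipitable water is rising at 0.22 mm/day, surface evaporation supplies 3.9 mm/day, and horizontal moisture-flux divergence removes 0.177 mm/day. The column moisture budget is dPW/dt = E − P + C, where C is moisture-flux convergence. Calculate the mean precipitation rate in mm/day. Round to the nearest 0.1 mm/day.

dPW/dt = +0.22 mm/day.
P = E + C − dPW/dt = 3.9 + (-0.177) − (+0.22) = 3.5 mm/day.

P ≈ 3.5 mm/day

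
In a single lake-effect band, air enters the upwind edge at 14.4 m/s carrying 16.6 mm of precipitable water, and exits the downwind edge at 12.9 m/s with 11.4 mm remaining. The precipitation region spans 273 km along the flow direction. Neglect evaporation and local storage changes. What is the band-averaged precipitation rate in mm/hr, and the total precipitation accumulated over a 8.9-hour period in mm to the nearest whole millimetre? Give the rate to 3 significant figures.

Column moisture flux per unit crosswind length is F = V × PW.
Inflow: F_in = 14.4 × 16.6 = 239.04 mm·m/s
Outflow: F_out = 12.9 × 11.4 = 147.06 mm·m/s
Steady-state rate R = (F_in − F_out)/L = (239.04 − 147.06) / 273000 m = 3.369e-04 mm/s.
R = 3.369e-04 × 3600 = 1.21 mm/hr.
Over 8.9 h: total = 1.21 × 8.9 = 10.769 ≈ 11 mm.

R ≈ 1.21 mm/hr; total ≈ 11 mm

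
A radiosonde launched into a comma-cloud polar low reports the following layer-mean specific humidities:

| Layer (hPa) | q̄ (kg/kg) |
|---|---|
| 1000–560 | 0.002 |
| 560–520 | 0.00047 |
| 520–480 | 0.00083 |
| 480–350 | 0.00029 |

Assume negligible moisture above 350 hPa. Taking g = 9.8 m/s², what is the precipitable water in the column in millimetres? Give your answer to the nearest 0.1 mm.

PW ≈ 9.9 mm

Precipitable water is the column-integrated vapour mass per unit area: PW = (1/g) Σ q̄ Δp, with q in kg/kg and Δp in Pa (1 kg/m² of water = 1 mm).
Layer 1000–560 hPa: Δp = 440 hPa = 44000 Pa, q̄ = 0.002 kg/kg → 0.002 × 44000 / 9.8 = 8.98 mm
Layer 560–520 hPa: Δp = 40 hPa = 4000 Pa, q̄ = 0.00047 kg/kg → 0.00047 × 4000 / 9.8 = 0.19 mm
Layer 520–480 hPa: Δp = 40 hPa = 4000 Pa, q̄ = 0.00083 kg/kg → 0.00083 × 4000 / 9.8 = 0.34 mm
Layer 480–350 hPa: Δp = 130 hPa = 13000 Pa, q̄ = 0.00029 kg/kg → 0.00029 × 13000 / 9.8 = 0.38 mm
PW = 8.98 + 0.19 + 0.34 + 0.38 = 9.89 ≈ 9.9 mm.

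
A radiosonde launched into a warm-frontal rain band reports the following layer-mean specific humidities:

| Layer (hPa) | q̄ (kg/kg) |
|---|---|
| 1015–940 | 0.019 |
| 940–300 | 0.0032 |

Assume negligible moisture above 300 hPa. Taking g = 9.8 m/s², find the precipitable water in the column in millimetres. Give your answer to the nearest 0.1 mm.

PW ≈ 35.4 mm

Precipitable water is the column-integrated vapour mass per unit area: PW = (1/g) Σ q̄ Δp, with q in kg/kg and Δp in Pa (1 kg/m² of water = 1 mm).
Layer 1015–940 hPa: Δp = 75 hPa = 7500 Pa, q̄ = 0.019 kg/kg → 0.019 × 7500 / 9.8 = 14.54 mm
Layer 940–300 hPa: Δp = 640 hPa = 64000 Pa, q̄ = 0.0032 kg/kg → 0.0032 × 64000 / 9.8 = 20.90 mm
PW = 14.54 + 20.90 = 35.44 ≈ 35.4 mm.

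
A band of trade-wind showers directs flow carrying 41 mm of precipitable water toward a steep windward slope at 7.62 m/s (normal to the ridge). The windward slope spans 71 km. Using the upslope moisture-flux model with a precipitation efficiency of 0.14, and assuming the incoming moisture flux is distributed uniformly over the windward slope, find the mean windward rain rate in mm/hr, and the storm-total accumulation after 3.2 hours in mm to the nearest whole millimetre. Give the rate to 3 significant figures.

Incoming column moisture flux per unit ridge length: F = V × PW = 7.62 × 41 = 312.42 mm·m/s.
Spread over the 71 km slope with efficiency ε = 0.14: R = ε·F/W = 0.14 × 312.42 / 71000 m = 6.160e-04 mm/s.
R = 6.160e-04 × 3600 = 2.22 mm/hr.
Over 3.2 h: total = 2.22 × 3.2 = 7.104 ≈ 7 mm.

R ≈ 2.22 mm/hr; total ≈ 7 mm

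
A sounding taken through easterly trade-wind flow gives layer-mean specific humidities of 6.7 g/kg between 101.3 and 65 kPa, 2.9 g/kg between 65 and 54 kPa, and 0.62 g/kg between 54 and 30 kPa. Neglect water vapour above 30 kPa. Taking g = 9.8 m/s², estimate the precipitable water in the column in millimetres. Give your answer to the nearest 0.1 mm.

Precipitable water is the column-integrated vapour mass per unit area: PW = (1/g) Σ q̄ Δp, with q in kg/kg and Δp in Pa (1 kg/m² of water = 1 mm).
Layer 101.3–65 kPa: Δp = 363 hPa = 36300 Pa, q̄ = 0.0067 kg/kg → 0.0067 × 36300 / 9.8 = 24.82 mm
Layer 65–54 kPa: Δp = 110 hPa = 11000 Pa, q̄ = 0.0029 kg/kg → 0.0029 × 11000 / 9.8 = 3.26 mm
Layer 54–30 kPa: Δp = 240 hPa = 24000 Pa, q̄ = 0.00062 kg/kg → 0.00062 × 24000 / 9.8 = 1.52 mm
PW = 24.82 + 3.26 + 1.52 = 29.60 ≈ 29.6 mm.

PW ≈ 29.6 mm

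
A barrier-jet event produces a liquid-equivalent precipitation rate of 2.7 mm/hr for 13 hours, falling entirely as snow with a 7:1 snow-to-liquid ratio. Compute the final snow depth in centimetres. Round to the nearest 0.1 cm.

Liquid-equivalent depth = 2.7 × 13 = 35.1 mm.
Snow depth = 35.1 mm × 7 = 245.7 mm = 24.6 cm.

snow depth ≈ 24.6 cm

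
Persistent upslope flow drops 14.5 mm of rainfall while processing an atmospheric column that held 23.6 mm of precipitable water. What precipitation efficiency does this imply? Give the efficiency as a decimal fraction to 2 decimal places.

ε ≈ 0.61

ε = rainfall / PW = 14.5 / 23.6 = 0.61.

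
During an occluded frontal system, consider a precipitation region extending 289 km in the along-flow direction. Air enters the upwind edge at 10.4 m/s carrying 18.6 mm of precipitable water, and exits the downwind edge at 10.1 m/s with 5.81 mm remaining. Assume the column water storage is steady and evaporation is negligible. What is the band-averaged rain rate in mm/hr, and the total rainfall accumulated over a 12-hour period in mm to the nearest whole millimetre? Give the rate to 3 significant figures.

Column moisture flux per unit crosswind length is F = V × PW.
Inflow: F_in = 10.4 × 18.6 = 193.44 mm·m/s
Outflow: F_out = 10.1 × 5.81 = 58.681 mm·m/s
Steady-state rate R = (F_in − F_out)/L = (193.44 − 58.681) / 289000 m = 4.663e-04 mm/s.
R = 4.663e-04 × 3600 = 1.68 mm/hr.
Over 12 h: total = 1.68 × 12 = 20.16 ≈ 20 mm.

R ≈ 1.68 mm/hr; total ≈ 20 mm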